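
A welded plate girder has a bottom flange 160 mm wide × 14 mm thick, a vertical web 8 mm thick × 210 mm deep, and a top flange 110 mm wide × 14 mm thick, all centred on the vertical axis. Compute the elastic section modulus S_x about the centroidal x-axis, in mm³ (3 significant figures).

Treat the section as a set of non-overlapping primitives; coordinates are from the bounding-box lower-left.
Bottom plate: 160 × 14, A = 2 240 mm², y = 7 mm, Ī = 36 587 mm⁴.
Web plate: 8 × 210, A = 1 680 mm², y = 119 mm, Ī = 6 174 000 mm⁴.
Top plate: 110 × 14, A = 1 540 mm², y = 231 mm, Ī = 25 153 mm⁴.
Centroid: ȳ = ΣA·y / ΣA = 104.64 mm.
Transfer each piece to the centroidal x-axis using Ī + A·d² with d = y − 104.64:
  bottom plate: d = -97.641 mm → contributes +21 392 231 mm⁴
  web plate: d = 14.359 mm → contributes +6 520 383 mm⁴
  top plate: d = 126.36 mm → contributes +24 613 703 mm⁴
Total I = 52 526 316 mm⁴.
Extreme fibre distance c = 133.36 mm; S = I/c = 393 872 mm³.

S_x ≈ 3.94 × 10⁵ mm³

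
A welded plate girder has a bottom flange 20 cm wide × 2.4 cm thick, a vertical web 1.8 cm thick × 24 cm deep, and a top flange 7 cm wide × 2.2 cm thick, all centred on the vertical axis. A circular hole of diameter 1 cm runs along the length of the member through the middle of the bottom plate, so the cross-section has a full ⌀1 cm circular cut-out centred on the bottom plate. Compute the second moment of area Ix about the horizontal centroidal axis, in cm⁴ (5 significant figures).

Break the section into simple shapes (no overlaps), measuring from the bottom-left corner of the bounding box.
Bottom plate: 20 × 2.4, A = 48 cm², y = 1.2 cm, Ī = 23.04 cm⁴.
Web plate: 1.8 × 24, A = 43.2 cm², y = 14.4 cm, Ī = 2073.6 cm⁴.
Top plate: 7 × 2.2, A = 15.4 cm², y = 27.5 cm, Ī = 6.211333 cm⁴.
Hole (subtracted): ⌀1, A = 0.7853982 cm², y = 1.2 cm, Ī = 0.04908739 cm⁴.
Centroid: ȳ = ΣA·y / ΣA = 10.41669 cm.
Transfer each piece to the horizontal centroidal axis using Ī + A·d² with d = y − 10.41669:
  bottom plate: d = -9.216686 cm → contributes +4100.511 cm⁴
  web plate: d = 3.983314 cm → contributes +2759.045 cm⁴
  top plate: d = 17.08331 cm → contributes +4500.541 cm⁴
  hole: d = -9.216686 cm → contributes −66.76655 cm⁴
Total I = 11293.33 cm⁴.

Ix ≈ 1.1293 × 10⁴ cm⁴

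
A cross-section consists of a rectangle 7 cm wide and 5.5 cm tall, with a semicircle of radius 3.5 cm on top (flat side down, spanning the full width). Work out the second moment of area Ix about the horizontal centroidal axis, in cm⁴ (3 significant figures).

Split into non-overlapping primitives; take the origin at the lower-left of the bounding box.
Rectangular body: 7 × 5.5, A = 38.5 cm², y = 2.75 cm, Ī = 97.052 cm⁴.
Semicircular cap: semicircle r = 3.5, A = 19.242 cm², y = 6.9854 cm, Ī = 16.47 cm⁴.
Centroid: ȳ = ΣA·y / ΣA = 4.1614 cm.
Transfer each piece to the horizontal centroidal axis using Ī + A·d² with d = y − 4.1614:
  rectangular body: d = -1.4114 cm → contributes +173.75 cm⁴
  semicircular cap: d = 2.824 cm → contributes +169.93 cm⁴
Total I = 343.68 cm⁴.

Ix ≈ 344 cm⁴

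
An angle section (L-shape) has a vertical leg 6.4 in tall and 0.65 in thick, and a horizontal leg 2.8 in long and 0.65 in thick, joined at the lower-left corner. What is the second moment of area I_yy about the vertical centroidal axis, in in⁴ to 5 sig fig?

I_yy ≈ 2.7351 in⁴

Break the section into simple shapes (no overlaps), measuring from the bottom-left corner of the bounding box.
Vertical leg: 0.65 × 6.4, A = 4.16 in², x = 0.325 in, Ī = 0.1464667 in⁴.
Horizontal leg (remainder): 2.15 × 0.65, A = 1.3975 in², x = 1.725 in, Ī = 0.5383286 in⁴.
Centroid: x̄ = ΣA·x / ΣA = 0.6770468 in.
Transfer each piece to the vertical centroidal axis using Ī + A·d² with d = x − 0.6770468:
  vertical leg: d = -0.3520468 in → contributes +0.6620443 in⁴
  horizontal leg (remainder): d = 1.047953 in → contributes +2.073071 in⁴
Total I = 2.735116 in⁴.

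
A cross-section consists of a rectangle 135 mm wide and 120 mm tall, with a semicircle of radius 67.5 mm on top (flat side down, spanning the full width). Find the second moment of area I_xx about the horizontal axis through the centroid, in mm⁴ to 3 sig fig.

I_xx ≈ 6.07 × 10⁷ mm⁴

Break the section into simple shapes (no overlaps), measuring from the bottom-left corner of the bounding box.
Rectangular body: 135 × 120, A = 16 200 mm², y = 60 mm, Ī = 19 440 000 mm⁴.
Semicircular cap: semicircle r = 67.5, A = 7156.9 mm², y = 148.65 mm, Ī = 2 278 490 mm⁴.
Centroid: ȳ = ΣA·y / ΣA = 87.163 mm.
Transfer each piece to the horizontal axis through the centroid using Ī + A·d² with d = y − 87.163:
  rectangular body: d = -27.163 mm → contributes +31 392 940 mm⁴
  semicircular cap: d = 61.485 mm → contributes +29 334 412 mm⁴
Total I = 60 727 352 mm⁴.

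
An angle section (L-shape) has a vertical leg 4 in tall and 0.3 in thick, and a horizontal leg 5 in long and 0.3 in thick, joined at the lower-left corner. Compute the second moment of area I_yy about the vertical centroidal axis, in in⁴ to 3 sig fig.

I_yy ≈ 6.66 in⁴

Decompose the section into non-overlapping parts with the origin at the bottom-left of its bounding rectangle.
Vertical leg: 0.3 × 4, A = 1.2 in², x = 0.15 in, Ī = 0.009 in⁴.
Horizontal leg (remainder): 4.7 × 0.3, A = 1.41 in², x = 2.65 in, Ī = 2.5956 in⁴.
Centroid: x̄ = ΣA·x / ΣA = 1.5006 in.
Transfer each piece to the vertical centroidal axis using Ī + A·d² with d = x − 1.5006:
  vertical leg: d = -1.3506 in → contributes +2.1979 in⁴
  horizontal leg (remainder): d = 1.1494 in → contributes +4.4584 in⁴
Total I = 6.6563 in⁴.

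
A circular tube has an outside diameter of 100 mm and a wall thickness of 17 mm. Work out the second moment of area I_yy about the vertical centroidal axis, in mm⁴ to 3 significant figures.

I_yy ≈ 3.98 × 10⁶ mm⁴

Decompose the section into non-overlapping parts with the origin at the bottom-left of its bounding rectangle.
Outer circle: ⌀100, A = 7 854 mm², x = 50 mm, Ī = 4 908 739 mm⁴.
Bore (subtracted): ⌀66, A = 3421.2 mm², x = 50 mm, Ī = 931 420 mm⁴.
By symmetry the centroid is at mid-width, x̄ = 50 mm.
All pieces are centred on the vertical centroidal axis, so I = ΣĪ (holes subtracted) = 3 977 318 mm⁴.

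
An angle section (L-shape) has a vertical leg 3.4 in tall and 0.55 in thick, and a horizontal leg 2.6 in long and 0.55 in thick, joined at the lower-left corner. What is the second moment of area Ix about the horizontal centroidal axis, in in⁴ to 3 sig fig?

Break the section into simple shapes (no overlaps), measuring from the bottom-left corner of the bounding box.
Vertical leg: 0.55 × 3.4, A = 1.87 in², y = 1.7 in, Ī = 1.8014 in⁴.
Horizontal leg (remainder): 2.05 × 0.55, A = 1.1275 in², y = 0.275 in, Ī = 0.028422 in⁴.
Centroid: ȳ = ΣA·y / ΣA = 1.164 in.
Transfer each piece to the horizontal centroidal axis using Ī + A·d² with d = y − 1.164:
  vertical leg: d = 0.53601 in → contributes +2.3387 in⁴
  horizontal leg (remainder): d = -0.88899 in → contributes +0.91949 in⁴
Total I = 3.2582 in⁴.

Ix ≈ 3.26 in⁴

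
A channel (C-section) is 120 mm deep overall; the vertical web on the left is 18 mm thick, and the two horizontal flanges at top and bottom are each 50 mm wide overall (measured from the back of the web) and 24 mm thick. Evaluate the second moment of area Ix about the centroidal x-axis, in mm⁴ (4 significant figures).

Decompose the section into non-overlapping parts with the origin at the bottom-left of its bounding rectangle.
Web: 18 × 120, A = 2 160 mm², y = 60 mm, Ī = 2 592 000 mm⁴.
Top flange (beyond web): 32 × 24, A = 768 mm², y = 108 mm, Ī = 36 864 mm⁴.
Bottom flange (beyond web): 32 × 24, A = 768 mm², y = 12 mm, Ī = 36 864 mm⁴.
By symmetry the centroid is at mid-height, ȳ = 60 mm.
Transfer each piece to the centroidal x-axis using Ī + A·d² with d = y − 60:
  web: d = 0 mm → contributes +2 592 000 mm⁴
  top flange (beyond web): d = 48 mm → contributes +1 806 336 mm⁴
  bottom flange (beyond web): d = -48 mm → contributes +1 806 336 mm⁴
Total I = 6 204 672 mm⁴.

Ix ≈ 6.205 × 10⁶ mm⁴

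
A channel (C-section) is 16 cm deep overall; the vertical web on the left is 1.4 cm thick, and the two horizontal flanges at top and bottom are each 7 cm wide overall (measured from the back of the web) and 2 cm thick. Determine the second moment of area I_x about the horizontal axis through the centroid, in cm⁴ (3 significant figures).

I_x ≈ 1580 cm⁴

Treat the section as a set of non-overlapping primitives; coordinates are from the bounding-box lower-left.
Web: 1.4 × 16, A = 22.4 cm², y = 8 cm, Ī = 477.87 cm⁴.
Top flange (beyond web): 5.6 × 2, A = 11.2 cm², y = 15 cm, Ī = 3.7333 cm⁴.
Bottom flange (beyond web): 5.6 × 2, A = 11.2 cm², y = 1 cm, Ī = 3.7333 cm⁴.
By symmetry the centroid is at mid-height, ȳ = 8 cm.
Transfer each piece to the horizontal axis through the centroid using Ī + A·d² with d = y − 8:
  web: d = 0 cm → contributes +477.87 cm⁴
  top flange (beyond web): d = 7 cm → contributes +552.53 cm⁴
  bottom flange (beyond web): d = -7 cm → contributes +552.53 cm⁴
Total I = 1582.9 cm⁴.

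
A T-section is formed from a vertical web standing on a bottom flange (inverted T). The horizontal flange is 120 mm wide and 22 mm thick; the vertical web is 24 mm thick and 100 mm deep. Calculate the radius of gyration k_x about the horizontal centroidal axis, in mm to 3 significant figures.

k_x ≈ 36.7 mm

Treat the section as a set of non-overlapping primitives; coordinates are from the bounding-box lower-left.
Flange: 120 × 22, A = 2 640 mm², y = 11 mm, Ī = 106 480 mm⁴.
Web: 24 × 100, A = 2 400 mm², y = 72 mm, Ī = 2 000 000 mm⁴.
Centroid: ȳ = ΣA·y / ΣA = 40.048 mm.
Transfer each piece to the horizontal centroidal axis using Ī + A·d² with d = y − 40.048:
  flange: d = -29.048 mm → contributes +2 334 017 mm⁴
  web: d = 31.952 mm → contributes +4 450 291 mm⁴
Total I = 6 784 309 mm⁴.
Radius of gyration: k = √(I/A) = √(6 784 309 / 5 040) = 36.689 mm.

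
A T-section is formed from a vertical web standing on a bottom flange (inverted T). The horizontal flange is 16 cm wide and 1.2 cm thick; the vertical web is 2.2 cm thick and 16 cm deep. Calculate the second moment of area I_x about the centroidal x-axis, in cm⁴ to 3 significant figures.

Treat the section as a set of non-overlapping primitives; coordinates are from the bounding-box lower-left.
Flange: 16 × 1.2, A = 19.2 cm², y = 0.6 cm, Ī = 2.304 cm⁴.
Web: 2.2 × 16, A = 35.2 cm², y = 9.2 cm, Ī = 750.93 cm⁴.
Centroid: ȳ = ΣA·y / ΣA = 6.1647 cm.
Transfer each piece to the centroidal x-axis using Ī + A·d² with d = y − 6.1647:
  flange: d = -5.5647 cm → contributes +596.85 cm⁴
  web: d = 3.0353 cm → contributes +1075.2 cm⁴
Total I = 1672.1 cm⁴.

I_x ≈ 1670 cm⁴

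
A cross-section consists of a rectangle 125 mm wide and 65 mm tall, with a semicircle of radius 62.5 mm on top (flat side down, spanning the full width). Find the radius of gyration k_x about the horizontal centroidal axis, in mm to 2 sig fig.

Break the section into simple shapes (no overlaps), measuring from the bottom-left corner of the bounding box.
Rectangular body: 125 × 65, A = 8 125 mm², y = 32.5 mm, Ī = 2 860 677 mm⁴.
Semicircular cap: semicircle r = 62.5, A = 6 136 mm², y = 91.53 mm, Ī = 1 674 758 mm⁴.
Centroid: ȳ = ΣA·y / ΣA = 57.9 mm.
Transfer each piece to the horizontal centroidal axis using Ī + A·d² with d = y − 57.9:
  rectangular body: d = -25.4 mm → contributes +8 101 169 mm⁴
  semicircular cap: d = 33.63 mm → contributes +8 614 055 mm⁴
Total I = 16 715 224 mm⁴.
Radius of gyration: k = √(I/A) = √(16 715 224 / 14 261) = 34.24 mm.

k_x ≈ 34 mm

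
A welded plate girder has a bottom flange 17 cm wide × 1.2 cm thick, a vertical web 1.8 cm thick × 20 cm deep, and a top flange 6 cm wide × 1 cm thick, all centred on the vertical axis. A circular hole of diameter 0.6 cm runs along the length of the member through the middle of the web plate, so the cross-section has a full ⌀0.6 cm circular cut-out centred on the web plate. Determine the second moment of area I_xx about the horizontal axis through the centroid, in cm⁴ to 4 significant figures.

Split into non-overlapping primitives; take the origin at the lower-left of the bounding box.
Bottom plate: 17 × 1.2, A = 20.4 cm², y = 0.6 cm, Ī = 2.448 cm⁴.
Web plate: 1.8 × 20, A = 36 cm², y = 11.2 cm, Ī = 1 200 cm⁴.
Top plate: 6 × 1, A = 6 cm², y = 21.7 cm, Ī = 0.5 cm⁴.
Hole (subtracted): ⌀0.6, A = 0.282743 cm², y = 11.2 cm, Ī = 0.00636173 cm⁴.
Centroid: ȳ = ΣA·y / ΣA = 8.73305 cm.
Transfer each piece to the horizontal axis through the centroid using Ī + A·d² with d = y − 8.73305:
  bottom plate: d = -8.13305 cm → contributes +1351.84 cm⁴
  web plate: d = 2.46695 cm → contributes +1419.09 cm⁴
  top plate: d = 12.9669 cm → contributes +1009.35 cm⁴
  hole: d = 2.46695 cm → contributes −1.72709 cm⁴
Total I = 3778.55 cm⁴.

I_xx ≈ 3779 cm⁴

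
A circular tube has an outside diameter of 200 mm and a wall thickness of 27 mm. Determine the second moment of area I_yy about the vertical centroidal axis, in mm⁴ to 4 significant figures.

I_yy ≈ 5.624 × 10⁷ mm⁴

Treat the section as a set of non-overlapping primitives; coordinates are from the bounding-box lower-left.
Outer circle: ⌀200, A = 31415.9 mm², x = 100 mm, Ī = 78 539 816 mm⁴.
Bore (subtracted): ⌀146, A = 16741.5 mm², x = 100 mm, Ī = 22 303 926 mm⁴.
By symmetry the centroid is at mid-width, x̄ = 100 mm.
All pieces are centred on the vertical centroidal axis, so I = ΣĪ (holes subtracted) = 56 235 890 mm⁴.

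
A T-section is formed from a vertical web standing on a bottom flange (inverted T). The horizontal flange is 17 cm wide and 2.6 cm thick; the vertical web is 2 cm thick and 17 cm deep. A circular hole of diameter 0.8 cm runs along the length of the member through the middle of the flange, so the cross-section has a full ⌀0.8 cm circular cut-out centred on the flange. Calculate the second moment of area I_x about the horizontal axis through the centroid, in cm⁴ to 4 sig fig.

Break the section into simple shapes (no overlaps), measuring from the bottom-left corner of the bounding box.
Flange: 17 × 2.6, A = 44.2 cm², y = 1.3 cm, Ī = 24.8993 cm⁴.
Web: 2 × 17, A = 34 cm², y = 11.1 cm, Ī = 818.833 cm⁴.
Hole (subtracted): ⌀0.8, A = 0.502655 cm², y = 1.3 cm, Ī = 0.0201062 cm⁴.
Centroid: ȳ = ΣA·y / ΣA = 5.58843 cm.
Transfer each piece to the horizontal axis through the centroid using Ī + A·d² with d = y − 5.58843:
  flange: d = -4.28843 cm → contributes +837.767 cm⁴
  web: d = 5.51157 cm → contributes +1851.66 cm⁴
  hole: d = -4.28843 cm → contributes −9.26427 cm⁴
Total I = 2680.17 cm⁴.

I_x ≈ 2680 cm⁴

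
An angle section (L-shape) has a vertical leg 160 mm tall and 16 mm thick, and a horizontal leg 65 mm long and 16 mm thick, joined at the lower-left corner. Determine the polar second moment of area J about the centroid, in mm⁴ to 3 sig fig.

Break the section into simple shapes (no overlaps), measuring from the bottom-left corner of the bounding box.
Vertical leg: 16 × 160, A = 2 560 mm², y = 80 mm, Ī = 5 461 333 mm⁴.
Horizontal leg (remainder): 49 × 16, A = 784 mm², y = 8 mm, Ī = 16 725 mm⁴.
Centroid: ȳ = ΣA·y / ΣA = 63.12 mm.
Transfer each piece to the centroidal x-axis using Ī + A·d² with d = y − 63.12:
  vertical leg: d = 16.88 mm → contributes +6 190 798 mm⁴
  horizontal leg (remainder): d = -55.12 mm → contributes +2 398 652 mm⁴
Total I = 8 589 451 mm⁴.
For the y-axis: x̄ = 15.62 mm.
Repeating about the centroidal y-axis gives I_y = 845 431 mm⁴.
Polar second moment: J = I_x + I_y = 9 434 882 mm⁴.

J ≈ 9.43 × 10⁶ mm⁴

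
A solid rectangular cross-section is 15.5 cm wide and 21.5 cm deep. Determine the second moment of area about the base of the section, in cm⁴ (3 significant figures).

I_base ≈ 5.13 × 10⁴ cm⁴

The section: 15.5 × 21.5, A = 333.25 cm², y = 10.75 cm, Ī = 12 837 cm⁴.
Transfer it to the bottom edge using Ī + A·d² with d = y − 0:
  the section: d = 10.75 cm → contributes +51 348 cm⁴
Total I = 51 348 cm⁴.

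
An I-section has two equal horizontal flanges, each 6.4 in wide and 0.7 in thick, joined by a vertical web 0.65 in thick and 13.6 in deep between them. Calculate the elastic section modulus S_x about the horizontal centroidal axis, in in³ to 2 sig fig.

S_x ≈ 79 in³

Break the section into simple shapes (no overlaps), measuring from the bottom-left corner of the bounding box.
Bottom flange: 6.4 × 0.7, A = 4.48 in², y = 0.35 in, Ī = 0.1829 in⁴.
Web: 0.65 × 13.6, A = 8.84 in², y = 7.5 in, Ī = 136.3 in⁴.
Top flange: 6.4 × 0.7, A = 4.48 in², y = 14.65 in, Ī = 0.1829 in⁴.
By symmetry the centroid is at mid-height, ȳ = 7.5 in.
Transfer each piece to the horizontal centroidal axis using Ī + A·d² with d = y − 7.5:
  bottom flange: d = -7.15 in → contributes +229.2 in⁴
  web: d = 0 in → contributes +136.3 in⁴
  top flange: d = 7.15 in → contributes +229.2 in⁴
Total I = 594.7 in⁴.
Extreme fibre distance c = 7.5 in; S = I/c = 79.29 in³.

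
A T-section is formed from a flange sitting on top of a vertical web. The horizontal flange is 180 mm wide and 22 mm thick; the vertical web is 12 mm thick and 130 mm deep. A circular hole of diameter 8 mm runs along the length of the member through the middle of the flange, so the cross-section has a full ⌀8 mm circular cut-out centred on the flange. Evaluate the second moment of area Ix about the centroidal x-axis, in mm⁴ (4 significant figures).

Ix ≈ 8.797 × 10⁶ mm⁴

Treat the section as a set of non-overlapping primitives; coordinates are from the bounding-box lower-left.
Flange: 180 × 22, A = 3 960 mm², y = 141 mm, Ī = 159 720 mm⁴.
Web: 12 × 130, A = 1 560 mm², y = 65 mm, Ī = 2 197 000 mm⁴.
Hole (subtracted): ⌀8, A = 50.2655 mm², y = 141 mm, Ī = 201.062 mm⁴.
Centroid: ȳ = ΣA·y / ΣA = 119.324 mm.
Transfer each piece to the centroidal x-axis using Ī + A·d² with d = y − 119.324:
  flange: d = 21.6756 mm → contributes +2 020 260 mm⁴
  web: d = -54.3244 mm → contributes +6 800 772 mm⁴
  hole: d = 21.6756 mm → contributes −23817.5 mm⁴
Total I = 8 797 215 mm⁴.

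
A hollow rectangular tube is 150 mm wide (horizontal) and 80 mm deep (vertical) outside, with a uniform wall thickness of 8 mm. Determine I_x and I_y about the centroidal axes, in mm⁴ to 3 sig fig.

Treat the section as a set of non-overlapping primitives; coordinates are from the bounding-box lower-left.
Outer rectangle: 150 × 80, A = 12 000 mm², y = 40 mm, Ī = 6 400 000 mm⁴.
Inner void (subtracted): 134 × 64, A = 8 576 mm², y = 40 mm, Ī = 2 927 275 mm⁴.
By symmetry the centroid is at mid-height, ȳ = 40 mm.
All pieces are centred on the centroidal x-axis, so I = ΣĪ (holes subtracted) = 3 472 725 mm⁴.
Repeating about the centroidal y-axis gives I_y = 9 667 445 mm⁴.

I_x ≈ 3.47 × 10⁶ mm⁴, I_y ≈ 9.67 × 10⁶ mm⁴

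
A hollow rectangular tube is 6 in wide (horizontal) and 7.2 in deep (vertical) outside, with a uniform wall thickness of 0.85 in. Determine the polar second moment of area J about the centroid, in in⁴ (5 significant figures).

J ≈ 220.17 in⁴

Split into non-overlapping primitives; take the origin at the lower-left of the bounding box.
Outer rectangle: 6 × 7.2, A = 43.2 in², y = 3.6 in, Ī = 186.624 in⁴.
Inner void (subtracted): 4.3 × 5.5, A = 23.65 in², y = 3.6 in, Ī = 59.61771 in⁴.
By symmetry the centroid is at mid-height, ȳ = 3.6 in.
All pieces are centred on the centroidal x-axis, so I = ΣĪ (holes subtracted) = 127.0063 in⁴.
Repeating about the centroidal y-axis gives I_y = 93.15929 in⁴.
Polar second moment: J = I_x + I_y = 220.1656 in⁴.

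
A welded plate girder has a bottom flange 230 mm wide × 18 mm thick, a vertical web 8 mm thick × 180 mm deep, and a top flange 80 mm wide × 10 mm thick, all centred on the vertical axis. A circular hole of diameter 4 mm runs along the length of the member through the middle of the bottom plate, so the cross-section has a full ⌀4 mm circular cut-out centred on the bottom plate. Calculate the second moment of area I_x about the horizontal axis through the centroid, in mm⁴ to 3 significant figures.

I_x ≈ 3.43 × 10⁷ mm⁴

Treat the section as a set of non-overlapping primitives; coordinates are from the bounding-box lower-left.
Bottom plate: 230 × 18, A = 4 140 mm², y = 9 mm, Ī = 111 780 mm⁴.
Web plate: 8 × 180, A = 1 440 mm², y = 108 mm, Ī = 3 888 000 mm⁴.
Top plate: 80 × 10, A = 800 mm², y = 203 mm, Ī = 6666.7 mm⁴.
Hole (subtracted): ⌀4, A = 12.566 mm², y = 9 mm, Ī = 12.566 mm⁴.
Centroid: ȳ = ΣA·y / ΣA = 55.763 mm.
Transfer each piece to the horizontal axis through the centroid using Ī + A·d² with d = y − 55.763:
  bottom plate: d = -46.763 mm → contributes +9 165 023 mm⁴
  web plate: d = 52.237 mm → contributes +7 817 341 mm⁴
  top plate: d = 147.24 mm → contributes +17 349 665 mm⁴
  hole: d = -46.763 mm → contributes −27 492 mm⁴
Total I = 34 304 537 mm⁴.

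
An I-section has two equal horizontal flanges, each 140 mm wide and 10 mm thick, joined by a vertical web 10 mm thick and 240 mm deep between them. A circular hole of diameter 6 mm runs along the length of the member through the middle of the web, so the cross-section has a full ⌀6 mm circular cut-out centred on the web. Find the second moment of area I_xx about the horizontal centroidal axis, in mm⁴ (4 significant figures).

Split into non-overlapping primitives; take the origin at the lower-left of the bounding box.
Bottom flange: 140 × 10, A = 1 400 mm², y = 5 mm, Ī = 11666.7 mm⁴.
Web: 10 × 240, A = 2 400 mm², y = 130 mm, Ī = 11 520 000 mm⁴.
Top flange: 140 × 10, A = 1 400 mm², y = 255 mm, Ī = 11666.7 mm⁴.
Hole (subtracted): ⌀6, A = 28.2743 mm², y = 130 mm, Ī = 63.6173 mm⁴.
By symmetry the centroid is at mid-height, ȳ = 130 mm.
Transfer each piece to the horizontal centroidal axis using Ī + A·d² with d = y − 130:
  bottom flange: d = -125 mm → contributes +21 886 667 mm⁴
  web: d = 0 mm → contributes +11 520 000 mm⁴
  top flange: d = 125 mm → contributes +21 886 667 mm⁴
  hole: d = 0 mm → contributes −63.6173 mm⁴
Total I = 55 293 270 mm⁴.

I_xx ≈ 5.529 × 10⁷ mm⁴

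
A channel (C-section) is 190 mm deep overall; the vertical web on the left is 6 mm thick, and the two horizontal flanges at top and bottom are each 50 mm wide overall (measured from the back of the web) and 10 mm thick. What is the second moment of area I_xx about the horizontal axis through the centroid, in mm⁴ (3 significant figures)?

I_xx ≈ 1.06 × 10⁷ mm⁴

Split into non-overlapping primitives; take the origin at the lower-left of the bounding box.
Web: 6 × 190, A = 1 140 mm², y = 95 mm, Ī = 3 429 500 mm⁴.
Top flange (beyond web): 44 × 10, A = 440 mm², y = 185 mm, Ī = 3666.7 mm⁴.
Bottom flange (beyond web): 44 × 10, A = 440 mm², y = 5 mm, Ī = 3666.7 mm⁴.
By symmetry the centroid is at mid-height, ȳ = 95 mm.
Transfer each piece to the horizontal axis through the centroid using Ī + A·d² with d = y − 95:
  web: d = 0 mm → contributes +3 429 500 mm⁴
  top flange (beyond web): d = 90 mm → contributes +3 567 667 mm⁴
  bottom flange (beyond web): d = -90 mm → contributes +3 567 667 mm⁴
Total I = 10 564 833 mm⁴.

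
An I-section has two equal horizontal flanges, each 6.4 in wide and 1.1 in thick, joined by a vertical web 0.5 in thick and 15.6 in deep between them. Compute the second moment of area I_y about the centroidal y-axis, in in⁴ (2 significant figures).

I_y ≈ 48 in⁴

Split into non-overlapping primitives; take the origin at the lower-left of the bounding box.
Bottom flange: 6.4 × 1.1, A = 7.04 in², x = 3.2 in, Ī = 24.03 in⁴.
Web: 0.5 × 15.6, A = 7.8 in², x = 3.2 in, Ī = 0.1625 in⁴.
Top flange: 6.4 × 1.1, A = 7.04 in², x = 3.2 in, Ī = 24.03 in⁴.
By symmetry the centroid is at mid-width, x̄ = 3.2 in.
All pieces are centred on the centroidal y-axis, so I = ΣĪ = 48.22 in⁴.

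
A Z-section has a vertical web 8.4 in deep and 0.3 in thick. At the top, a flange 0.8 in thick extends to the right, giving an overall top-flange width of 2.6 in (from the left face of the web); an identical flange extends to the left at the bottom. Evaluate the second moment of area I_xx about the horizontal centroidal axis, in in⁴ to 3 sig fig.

Treat the section as a set of non-overlapping primitives; coordinates are from the bounding-box lower-left.
Web: 0.3 × 8.4, A = 2.52 in², y = 4.2 in, Ī = 14.818 in⁴.
Top flange (beyond web): 2.3 × 0.8, A = 1.84 in², y = 8 in, Ī = 0.098133 in⁴.
Bottom flange (beyond web): 2.3 × 0.8, A = 1.84 in², y = 0.4 in, Ī = 0.098133 in⁴.
Centroid: ȳ = ΣA·y / ΣA = 4.2 in.
Transfer each piece to the horizontal centroidal axis using Ī + A·d² with d = y − 4.2:
  web: d = 0 in → contributes +14.818 in⁴
  top flange (beyond web): d = 3.8 in → contributes +26.668 in⁴
  bottom flange (beyond web): d = -3.8 in → contributes +26.668 in⁴
Total I = 68.153 in⁴.

I_xx ≈ 68.2 in⁴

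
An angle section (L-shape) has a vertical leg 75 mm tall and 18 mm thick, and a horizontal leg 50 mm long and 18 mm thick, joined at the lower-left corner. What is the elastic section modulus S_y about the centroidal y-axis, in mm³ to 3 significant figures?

Decompose the section into non-overlapping parts with the origin at the bottom-left of its bounding rectangle.
Vertical leg: 18 × 75, A = 1 350 mm², x = 9 mm, Ī = 36 450 mm⁴.
Horizontal leg (remainder): 32 × 18, A = 576 mm², x = 34 mm, Ī = 49 152 mm⁴.
Centroid: x̄ = ΣA·x / ΣA = 16.477 mm.
Transfer each piece to the centroidal y-axis using Ī + A·d² with d = x − 16.477:
  vertical leg: d = -7.4766 mm → contributes +111 915 mm⁴
  horizontal leg (remainder): d = 17.523 mm → contributes +226 023 mm⁴
Total I = 337 938 mm⁴.
Extreme fibre distance c = 33.523 mm; S = I/c = 10 081 mm³.

S_y ≈ 1.01 × 10⁴ mm³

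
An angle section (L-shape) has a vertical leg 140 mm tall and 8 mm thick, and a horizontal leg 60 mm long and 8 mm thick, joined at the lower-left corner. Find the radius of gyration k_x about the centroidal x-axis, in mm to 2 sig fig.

Break the section into simple shapes (no overlaps), measuring from the bottom-left corner of the bounding box.
Vertical leg: 8 × 140, A = 1 120 mm², y = 70 mm, Ī = 1 829 333 mm⁴.
Horizontal leg (remainder): 52 × 8, A = 416 mm², y = 4 mm, Ī = 2 219 mm⁴.
Centroid: ȳ = ΣA·y / ΣA = 52.13 mm.
Transfer each piece to the centroidal x-axis using Ī + A·d² with d = y − 52.13:
  vertical leg: d = 17.88 mm → contributes +2 187 191 mm⁴
  horizontal leg (remainder): d = -48.13 mm → contributes +965 681 mm⁴
Total I = 3 152 872 mm⁴.
Radius of gyration: k = √(I/A) = √(3 152 872 / 1 536) = 45.31 mm.

k_x ≈ 45 mm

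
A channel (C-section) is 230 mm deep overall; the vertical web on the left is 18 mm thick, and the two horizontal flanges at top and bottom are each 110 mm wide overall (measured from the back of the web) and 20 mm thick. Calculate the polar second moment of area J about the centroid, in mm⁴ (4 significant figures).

J ≈ 6.755 × 10⁷ mm⁴

Treat the section as a set of non-overlapping primitives; coordinates are from the bounding-box lower-left.
Web: 18 × 230, A = 4 140 mm², y = 115 mm, Ī = 18 250 500 mm⁴.
Top flange (beyond web): 92 × 20, A = 1 840 mm², y = 220 mm, Ī = 61333.3 mm⁴.
Bottom flange (beyond web): 92 × 20, A = 1 840 mm², y = 10 mm, Ī = 61333.3 mm⁴.
By symmetry the centroid is at mid-height, ȳ = 115 mm.
Transfer each piece to the centroidal x-axis using Ī + A·d² with d = y − 115:
  web: d = 0 mm → contributes +18 250 500 mm⁴
  top flange (beyond web): d = 105 mm → contributes +20 347 333 mm⁴
  bottom flange (beyond web): d = -105 mm → contributes +20 347 333 mm⁴
Total I = 58 945 167 mm⁴.
For the y-axis: x̄ = 34.8824 mm.
Repeating about the centroidal y-axis gives I_y = 8 600 818 mm⁴.
Polar second moment: J = I_x + I_y = 67 545 985 mm⁴.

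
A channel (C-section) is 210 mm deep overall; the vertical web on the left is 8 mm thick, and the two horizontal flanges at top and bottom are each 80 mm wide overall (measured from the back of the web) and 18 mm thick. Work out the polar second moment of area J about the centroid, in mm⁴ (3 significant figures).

Split into non-overlapping primitives; take the origin at the lower-left of the bounding box.
Web: 8 × 210, A = 1 680 mm², y = 105 mm, Ī = 6 174 000 mm⁴.
Top flange (beyond web): 72 × 18, A = 1 296 mm², y = 201 mm, Ī = 34 992 mm⁴.
Bottom flange (beyond web): 72 × 18, A = 1 296 mm², y = 9 mm, Ī = 34 992 mm⁴.
By symmetry the centroid is at mid-height, ȳ = 105 mm.
Transfer each piece to the centroidal x-axis using Ī + A·d² with d = y − 105:
  web: d = 0 mm → contributes +6 174 000 mm⁴
  top flange (beyond web): d = 96 mm → contributes +11 978 928 mm⁴
  bottom flange (beyond web): d = -96 mm → contributes +11 978 928 mm⁴
Total I = 30 131 856 mm⁴.
For the y-axis: x̄ = 28.27 mm.
Repeating about the centroidal y-axis gives I_y = 2 759 625 mm⁴.
Polar second moment: J = I_x + I_y = 32 891 481 mm⁴.

J ≈ 3.29 × 10⁷ mm⁴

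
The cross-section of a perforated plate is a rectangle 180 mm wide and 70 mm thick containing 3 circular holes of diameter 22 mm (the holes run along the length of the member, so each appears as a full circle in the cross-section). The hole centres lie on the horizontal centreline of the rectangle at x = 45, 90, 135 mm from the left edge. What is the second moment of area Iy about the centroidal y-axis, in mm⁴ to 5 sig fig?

Treat the section as a set of non-overlapping primitives; coordinates are from the bounding-box lower-left.
Plate: 180 × 70, A = 12 600 mm², x = 90 mm, Ī = 34 020 000 mm⁴.
Hole 1 (subtracted): ⌀22, A = 380.1327 mm², x = 45 mm, Ī = 11499.01 mm⁴.
Hole 2 (subtracted): ⌀22, A = 380.1327 mm², x = 90 mm, Ī = 11499.01 mm⁴.
Hole 3 (subtracted): ⌀22, A = 380.1327 mm², x = 135 mm, Ī = 11499.01 mm⁴.
By symmetry the centroid is at mid-width, x̄ = 90 mm.
Transfer each piece to the centroidal y-axis using Ī + A·d² with d = x − 90:
  plate: d = 0 mm → contributes +34 020 000 mm⁴
  hole 1: d = -45 mm → contributes −781267.8 mm⁴
  hole 2: d = 0 mm → contributes −11499.01 mm⁴
  hole 3: d = 45 mm → contributes −781267.8 mm⁴
Total I = 32 445 965 mm⁴.

Iy ≈ 3.2446 × 10⁷ mm⁴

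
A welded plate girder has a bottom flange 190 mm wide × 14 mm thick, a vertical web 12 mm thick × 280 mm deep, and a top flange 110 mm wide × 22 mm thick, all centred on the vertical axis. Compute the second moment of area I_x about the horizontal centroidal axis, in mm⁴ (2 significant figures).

I_x ≈ 1.3 × 10⁸ mm⁴

Treat the section as a set of non-overlapping primitives; coordinates are from the bounding-box lower-left.
Bottom plate: 190 × 14, A = 2 660 mm², y = 7 mm, Ī = 43 447 mm⁴.
Web plate: 12 × 280, A = 3 360 mm², y = 154 mm, Ī = 21 952 000 mm⁴.
Top plate: 110 × 22, A = 2 420 mm², y = 305 mm, Ī = 97 607 mm⁴.
Centroid: ȳ = ΣA·y / ΣA = 151 mm.
Transfer each piece to the horizontal centroidal axis using Ī + A·d² with d = y − 151:
  bottom plate: d = -144 mm → contributes +55 175 795 mm⁴
  web plate: d = 3.033 mm → contributes +21 982 913 mm⁴
  top plate: d = 154 mm → contributes +57 515 057 mm⁴
Total I = 134 673 764 mm⁴.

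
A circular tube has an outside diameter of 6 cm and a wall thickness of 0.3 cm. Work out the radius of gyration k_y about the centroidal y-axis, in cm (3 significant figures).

Break the section into simple shapes (no overlaps), measuring from the bottom-left corner of the bounding box.
Outer circle: ⌀6, A = 28.274 cm², x = 3 cm, Ī = 63.617 cm⁴.
Bore (subtracted): ⌀5.4, A = 22.902 cm², x = 3 cm, Ī = 41.739 cm⁴.
By symmetry the centroid is at mid-width, x̄ = 3 cm.
All pieces are centred on the centroidal y-axis, so I = ΣĪ (holes subtracted) = 21.878 cm⁴.
Radius of gyration: k = √(I/A) = √(21.878 / 5.3721) = 2.018 cm.

k_y ≈ 2.02 cm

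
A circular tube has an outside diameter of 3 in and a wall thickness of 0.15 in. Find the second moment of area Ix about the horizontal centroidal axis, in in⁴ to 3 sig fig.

Decompose the section into non-overlapping parts with the origin at the bottom-left of its bounding rectangle.
Outer circle: ⌀3, A = 7.0686 in², y = 1.5 in, Ī = 3.9761 in⁴.
Bore (subtracted): ⌀2.7, A = 5.7256 in², y = 1.5 in, Ī = 2.6087 in⁴.
By symmetry the centroid is at mid-height, ȳ = 1.5 in.
All pieces are centred on the horizontal centroidal axis, so I = ΣĪ (holes subtracted) = 1.3674 in⁴.

Ix ≈ 1.37 in⁴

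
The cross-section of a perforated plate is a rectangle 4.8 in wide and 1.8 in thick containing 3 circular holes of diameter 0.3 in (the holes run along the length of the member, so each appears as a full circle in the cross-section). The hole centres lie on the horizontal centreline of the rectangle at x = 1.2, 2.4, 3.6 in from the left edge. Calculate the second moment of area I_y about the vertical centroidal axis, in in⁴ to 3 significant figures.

I_y ≈ 16.4 in⁴

Split into non-overlapping primitives; take the origin at the lower-left of the bounding box.
Plate: 4.8 × 1.8, A = 8.64 in², x = 2.4 in, Ī = 16.589 in⁴.
Hole 1 (subtracted): ⌀0.3, A = 0.070686 in², x = 1.2 in, Ī = 0.00039761 in⁴.
Hole 2 (subtracted): ⌀0.3, A = 0.070686 in², x = 2.4 in, Ī = 0.00039761 in⁴.
Hole 3 (subtracted): ⌀0.3, A = 0.070686 in², x = 3.6 in, Ī = 0.00039761 in⁴.
By symmetry the centroid is at mid-width, x̄ = 2.4 in.
Transfer each piece to the vertical centroidal axis using Ī + A·d² with d = x − 2.4:
  plate: d = 0 in → contributes +16.589 in⁴
  hole 1: d = -1.2 in → contributes −0.10219 in⁴
  hole 2: d = 0 in → contributes −0.00039761 in⁴
  hole 3: d = 1.2 in → contributes −0.10219 in⁴
Total I = 16.384 in⁴.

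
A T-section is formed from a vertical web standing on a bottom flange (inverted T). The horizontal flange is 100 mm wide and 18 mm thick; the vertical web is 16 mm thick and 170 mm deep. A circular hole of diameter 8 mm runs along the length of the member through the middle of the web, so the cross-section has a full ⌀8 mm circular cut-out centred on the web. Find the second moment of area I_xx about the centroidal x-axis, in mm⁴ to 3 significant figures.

I_xx ≈ 1.61 × 10⁷ mm⁴

Split into non-overlapping primitives; take the origin at the lower-left of the bounding box.
Flange: 100 × 18, A = 1 800 mm², y = 9 mm, Ī = 48 600 mm⁴.
Web: 16 × 170, A = 2 720 mm², y = 103 mm, Ī = 6 550 667 mm⁴.
Hole (subtracted): ⌀8, A = 50.265 mm², y = 103 mm, Ī = 201.06 mm⁴.
Centroid: ȳ = ΣA·y / ΣA = 65.145 mm.
Transfer each piece to the centroidal x-axis using Ī + A·d² with d = y − 65.145:
  flange: d = -56.145 mm → contributes +5 722 751 mm⁴
  web: d = 37.855 mm → contributes +10 448 347 mm⁴
  hole: d = 37.855 mm → contributes −72 230 mm⁴
Total I = 16 098 868 mm⁴.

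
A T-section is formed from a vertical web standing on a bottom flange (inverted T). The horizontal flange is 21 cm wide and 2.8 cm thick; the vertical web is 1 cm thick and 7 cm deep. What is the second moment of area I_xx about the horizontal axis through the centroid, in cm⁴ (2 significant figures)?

Decompose the section into non-overlapping parts with the origin at the bottom-left of its bounding rectangle.
Flange: 21 × 2.8, A = 58.8 cm², y = 1.4 cm, Ī = 38.42 cm⁴.
Web: 1 × 7, A = 7 cm², y = 6.3 cm, Ī = 28.58 cm⁴.
Centroid: ȳ = ΣA·y / ΣA = 1.921 cm.
Transfer each piece to the horizontal axis through the centroid using Ī + A·d² with d = y − 1.921:
  flange: d = -0.5213 cm → contributes +54.39 cm⁴
  web: d = 4.379 cm → contributes +162.8 cm⁴
Total I = 217.2 cm⁴.

I_xx ≈ 220 cm⁴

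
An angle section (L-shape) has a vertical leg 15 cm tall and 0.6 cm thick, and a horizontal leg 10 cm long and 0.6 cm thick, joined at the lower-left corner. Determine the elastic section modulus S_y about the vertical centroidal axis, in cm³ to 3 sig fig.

S_y ≈ 16.5 cm³

Split into non-overlapping primitives; take the origin at the lower-left of the bounding box.
Vertical leg: 0.6 × 15, A = 9 cm², x = 0.3 cm, Ī = 0.27 cm⁴.
Horizontal leg (remainder): 9.4 × 0.6, A = 5.64 cm², x = 5.3 cm, Ī = 41.529 cm⁴.
Centroid: x̄ = ΣA·x / ΣA = 2.2262 cm.
Transfer each piece to the vertical centroidal axis using Ī + A·d² with d = x − 2.2262:
  vertical leg: d = -1.9262 cm → contributes +33.663 cm⁴
  horizontal leg (remainder): d = 3.0738 cm → contributes +94.816 cm⁴
Total I = 128.48 cm⁴.
Extreme fibre distance c = 7.7738 cm; S = I/c = 16.527 cm³.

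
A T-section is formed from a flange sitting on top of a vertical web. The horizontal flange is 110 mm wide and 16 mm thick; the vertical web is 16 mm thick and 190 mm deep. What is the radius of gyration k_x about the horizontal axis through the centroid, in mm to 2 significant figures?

k_x ≈ 66 mm

Split into non-overlapping primitives; take the origin at the lower-left of the bounding box.
Flange: 110 × 16, A = 1 760 mm², y = 198 mm, Ī = 37 547 mm⁴.
Web: 16 × 190, A = 3 040 mm², y = 95 mm, Ī = 9 145 333 mm⁴.
Centroid: ȳ = ΣA·y / ΣA = 132.8 mm.
Transfer each piece to the horizontal axis through the centroid using Ī + A·d² with d = y − 132.8:
  flange: d = 65.23 mm → contributes +7 527 029 mm⁴
  web: d = -37.77 mm → contributes +13 481 350 mm⁴
Total I = 21 008 379 mm⁴.
Radius of gyration: k = √(I/A) = √(21 008 379 / 4 800) = 66.16 mm.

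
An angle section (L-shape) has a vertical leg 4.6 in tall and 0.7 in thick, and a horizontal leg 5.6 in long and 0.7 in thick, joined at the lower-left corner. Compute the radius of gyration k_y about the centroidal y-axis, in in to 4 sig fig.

Break the section into simple shapes (no overlaps), measuring from the bottom-left corner of the bounding box.
Vertical leg: 0.7 × 4.6, A = 3.22 in², x = 0.35 in, Ī = 0.131483 in⁴.
Horizontal leg (remainder): 4.9 × 0.7, A = 3.43 in², x = 3.15 in, Ī = 6.86286 in⁴.
Centroid: x̄ = ΣA·x / ΣA = 1.79421 in.
Transfer each piece to the centroidal y-axis using Ī + A·d² with d = x − 1.79421:
  vertical leg: d = -1.44421 in → contributes +6.84758 in⁴
  horizontal leg (remainder): d = 1.35579 in → contributes +13.1678 in⁴
Total I = 20.0153 in⁴.
Radius of gyration: k = √(I/A) = √(20.0153 / 6.65) = 1.73489 in.

k_y ≈ 1.735 in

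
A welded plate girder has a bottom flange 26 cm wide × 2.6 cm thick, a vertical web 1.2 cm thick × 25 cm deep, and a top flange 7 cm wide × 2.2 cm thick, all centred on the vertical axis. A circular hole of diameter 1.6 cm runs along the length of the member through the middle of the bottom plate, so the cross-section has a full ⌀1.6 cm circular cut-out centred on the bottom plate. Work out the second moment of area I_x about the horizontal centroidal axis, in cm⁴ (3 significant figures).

Break the section into simple shapes (no overlaps), measuring from the bottom-left corner of the bounding box.
Bottom plate: 26 × 2.6, A = 67.6 cm², y = 1.3 cm, Ī = 38.081 cm⁴.
Web plate: 1.2 × 25, A = 30 cm², y = 15.1 cm, Ī = 1562.5 cm⁴.
Top plate: 7 × 2.2, A = 15.4 cm², y = 28.7 cm, Ī = 6.2113 cm⁴.
Hole (subtracted): ⌀1.6, A = 2.0106 cm², y = 1.3 cm, Ī = 0.3217 cm⁴.
Centroid: ȳ = ΣA·y / ΣA = 8.8319 cm.
Transfer each piece to the horizontal centroidal axis using Ī + A·d² with d = y − 8.8319:
  bottom plate: d = -7.5319 cm → contributes +3 873 cm⁴
  web plate: d = 6.2681 cm → contributes +2741.2 cm⁴
  top plate: d = 19.868 cm → contributes +6085.2 cm⁴
  hole: d = -7.5319 cm → contributes −114.38 cm⁴
Total I = 12 585 cm⁴.

I_x ≈ 1.26 × 10⁴ cm⁴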